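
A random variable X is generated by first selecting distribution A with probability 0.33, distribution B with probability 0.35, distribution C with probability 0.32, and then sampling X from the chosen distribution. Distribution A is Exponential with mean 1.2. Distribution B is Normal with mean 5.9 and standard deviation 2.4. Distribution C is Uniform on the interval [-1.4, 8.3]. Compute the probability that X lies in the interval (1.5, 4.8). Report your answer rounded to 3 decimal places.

0.299

Conditional on each component, P(1.5 < X < 4.8): A: 0.268189; B: 0.28998; C: 0.340206.
By total probability, P(1.5 < X < 4.8) = 0.33·0.268189 + 0.35·0.28998 + 0.32·0.340206 = 0.298861.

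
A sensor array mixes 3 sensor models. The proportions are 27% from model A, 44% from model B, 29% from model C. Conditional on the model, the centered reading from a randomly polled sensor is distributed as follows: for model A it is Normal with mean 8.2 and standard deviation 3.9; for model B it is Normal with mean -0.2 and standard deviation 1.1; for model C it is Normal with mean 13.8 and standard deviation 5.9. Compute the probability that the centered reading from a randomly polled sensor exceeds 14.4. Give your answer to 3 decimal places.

Conditional on each model, P(X > 14.4): A: 0.0559463; B: 0; C: 0.459499.
By total probability, P(X > 14.4) = 0.27·0.0559463 + 0.44·0 + 0.29·0.459499 = 0.14836.

0.148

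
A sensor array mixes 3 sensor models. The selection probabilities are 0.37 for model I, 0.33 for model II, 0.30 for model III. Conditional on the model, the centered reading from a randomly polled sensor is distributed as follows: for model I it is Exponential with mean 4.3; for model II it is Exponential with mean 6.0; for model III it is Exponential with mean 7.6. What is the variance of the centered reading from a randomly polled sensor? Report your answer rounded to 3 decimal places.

Per component, I: μ=4.3, E[X²]=36.98; II: μ=6, E[X²]=72; III: μ=7.6, E[X²]=115.52.
E[X] = 0.37·4.3 + 0.33·6 + 0.3·7.6 = 5.851.
E[X²] = 0.37·36.98 + 0.33·72 + 0.3·115.52 = 72.0986.
Var(X) = E[X²] − (E[X])² = 72.0986 − 34.2342 = 37.8644.

37.864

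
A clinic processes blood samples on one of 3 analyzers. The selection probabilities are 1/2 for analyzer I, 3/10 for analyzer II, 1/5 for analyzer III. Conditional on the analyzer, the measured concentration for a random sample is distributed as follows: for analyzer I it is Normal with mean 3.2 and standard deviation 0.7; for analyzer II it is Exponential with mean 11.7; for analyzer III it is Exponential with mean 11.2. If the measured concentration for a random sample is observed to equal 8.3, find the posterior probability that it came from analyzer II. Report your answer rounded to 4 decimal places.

0.5971

Likelihoods f(8.3 | ·): I: 1.69544e-12; II: 0.042046; III: 0.0425538.
Posterior ∝ prior × likelihood. Numerator for II: 0.3·0.042046 = 0.0126138.
Normalizing constant: 0.5·1.69544e-12 + 0.3·0.042046 + 0.2·0.0425538 = 0.0211246.
P(II | observation) = 0.0126138 / 0.0211246 = 0.597115.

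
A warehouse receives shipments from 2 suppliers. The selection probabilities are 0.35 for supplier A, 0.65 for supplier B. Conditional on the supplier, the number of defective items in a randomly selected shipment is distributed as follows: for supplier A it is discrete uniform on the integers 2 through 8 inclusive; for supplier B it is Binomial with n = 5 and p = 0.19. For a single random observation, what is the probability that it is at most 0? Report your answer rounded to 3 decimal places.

0.227

Conditional on each supplier, P(X ≤ 0): A: 0; B: 0.348678.
By total probability, P(X ≤ 0) = 0.35·0 + 0.65·0.348678 = 0.226641.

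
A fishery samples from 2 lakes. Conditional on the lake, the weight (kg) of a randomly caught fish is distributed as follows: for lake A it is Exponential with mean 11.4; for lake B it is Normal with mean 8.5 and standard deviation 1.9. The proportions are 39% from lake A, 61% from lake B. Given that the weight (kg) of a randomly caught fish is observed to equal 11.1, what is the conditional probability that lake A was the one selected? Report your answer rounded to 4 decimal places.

0.2046

Likelihoods f(11.1 | ·): A: 0.0331306; B: 0.082325.
Posterior ∝ prior × likelihood. Numerator for A: 0.39·0.0331306 = 0.0129209.
Normalizing constant: 0.39·0.0331306 + 0.61·0.082325 = 0.0631392.
P(A | observation) = 0.0129209 / 0.0631392 = 0.204642.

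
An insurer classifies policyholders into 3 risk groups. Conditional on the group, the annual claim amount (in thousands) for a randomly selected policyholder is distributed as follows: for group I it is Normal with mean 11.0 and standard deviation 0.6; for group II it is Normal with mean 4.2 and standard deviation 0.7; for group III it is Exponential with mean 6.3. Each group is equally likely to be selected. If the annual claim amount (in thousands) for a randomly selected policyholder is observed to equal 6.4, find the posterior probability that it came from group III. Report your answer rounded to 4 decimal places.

Likelihoods f(6.4 | ·): I: 1.14637e-13; II: 0.00408253; III: 0.057474.
Posterior ∝ prior × likelihood. Numerator for III: 0.333333·0.057474 = 0.019158.
Normalizing constant: 0.333333·1.14637e-13 + 0.333333·0.00408253 + 0.333333·0.057474 = 0.0205188.
P(III | observation) = 0.019158 / 0.0205188 = 0.933678.

0.9337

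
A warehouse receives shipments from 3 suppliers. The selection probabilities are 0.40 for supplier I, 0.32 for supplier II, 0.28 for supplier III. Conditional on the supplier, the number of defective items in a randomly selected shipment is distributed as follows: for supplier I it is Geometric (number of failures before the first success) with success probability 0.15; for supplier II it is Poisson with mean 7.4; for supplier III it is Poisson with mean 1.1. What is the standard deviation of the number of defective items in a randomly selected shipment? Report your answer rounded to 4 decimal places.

4.9055

Per component, I: μ=5.66667, E[X²]=69.8889; II: μ=7.4, E[X²]=62.16; III: μ=1.1, E[X²]=2.31.
E[X] = 0.4·5.66667 + 0.32·7.4 + 0.28·1.1 = 4.94267.
E[X²] = 0.4·69.8889 + 0.32·62.16 + 0.28·2.31 = 48.4936.
Var(X) = E[X²] − (E[X])² = 48.4936 − 24.43 = 24.0636.
SD(X) = √24.0636 = 4.90547.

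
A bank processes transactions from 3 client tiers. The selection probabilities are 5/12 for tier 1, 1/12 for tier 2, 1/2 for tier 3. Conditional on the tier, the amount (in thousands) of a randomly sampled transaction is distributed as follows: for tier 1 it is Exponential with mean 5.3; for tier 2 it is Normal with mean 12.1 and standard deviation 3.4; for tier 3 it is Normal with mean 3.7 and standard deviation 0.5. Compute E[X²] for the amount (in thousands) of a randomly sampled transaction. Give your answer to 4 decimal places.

43.5425

For each component E[X²] = Var + (mean)², giving 1: 56.18; 2: 157.97; 3: 13.94.
Overall E[X²] = 0.416667·56.18 + 0.0833333·157.97 + 0.5·13.94 = 43.5425.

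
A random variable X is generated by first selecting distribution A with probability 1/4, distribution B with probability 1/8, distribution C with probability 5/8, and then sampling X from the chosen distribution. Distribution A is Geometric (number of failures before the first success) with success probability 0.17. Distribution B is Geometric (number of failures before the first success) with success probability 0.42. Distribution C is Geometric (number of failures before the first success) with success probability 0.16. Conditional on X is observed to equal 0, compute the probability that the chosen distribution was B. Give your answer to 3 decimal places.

Likelihoods P(X=0 | ·): A: 0.17; B: 0.42; C: 0.16.
Posterior ∝ prior × likelihood. Numerator for B: 0.125·0.42 = 0.0525.
Normalizing constant: 0.25·0.17 + 0.125·0.42 + 0.625·0.16 = 0.195.
P(B | observation) = 0.0525 / 0.195 = 0.269231.

0.269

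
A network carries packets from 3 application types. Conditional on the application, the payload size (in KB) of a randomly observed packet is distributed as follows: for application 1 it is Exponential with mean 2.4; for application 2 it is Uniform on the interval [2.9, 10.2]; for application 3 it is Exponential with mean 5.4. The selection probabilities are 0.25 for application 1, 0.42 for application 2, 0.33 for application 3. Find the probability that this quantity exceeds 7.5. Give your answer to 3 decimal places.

0.249

Conditional on each application, P(X > 7.5): 1: 0.0439369; 2: 0.369863; 3: 0.249352.
By total probability, P(X > 7.5) = 0.25·0.0439369 + 0.42·0.369863 + 0.33·0.249352 = 0.248613.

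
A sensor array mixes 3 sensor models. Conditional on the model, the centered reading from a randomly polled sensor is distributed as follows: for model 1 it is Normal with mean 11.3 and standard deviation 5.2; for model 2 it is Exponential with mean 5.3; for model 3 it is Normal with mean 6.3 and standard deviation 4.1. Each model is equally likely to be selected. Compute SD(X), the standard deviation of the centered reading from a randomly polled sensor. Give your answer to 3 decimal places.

5.556

Per component, 1: μ=11.3, E[X²]=154.73; 2: μ=5.3, E[X²]=56.18; 3: μ=6.3, E[X²]=56.5.
E[X] = 0.333333·11.3 + 0.333333·5.3 + 0.333333·6.3 = 7.63333.
E[X²] = 0.333333·154.73 + 0.333333·56.18 + 0.333333·56.5 = 89.1367.
Var(X) = E[X²] − (E[X])² = 89.1367 − 58.2678 = 30.8689.
SD(X) = √30.8689 = 5.55598.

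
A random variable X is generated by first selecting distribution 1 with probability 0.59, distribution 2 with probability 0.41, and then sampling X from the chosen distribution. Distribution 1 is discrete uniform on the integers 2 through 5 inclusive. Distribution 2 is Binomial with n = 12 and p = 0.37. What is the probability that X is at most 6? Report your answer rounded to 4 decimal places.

0.9547

Conditional on each component, P(X ≤ 6): 1: 1; 2: 0.889443.
By total probability, P(X ≤ 6) = 0.59·1 + 0.41·0.889443 = 0.954672.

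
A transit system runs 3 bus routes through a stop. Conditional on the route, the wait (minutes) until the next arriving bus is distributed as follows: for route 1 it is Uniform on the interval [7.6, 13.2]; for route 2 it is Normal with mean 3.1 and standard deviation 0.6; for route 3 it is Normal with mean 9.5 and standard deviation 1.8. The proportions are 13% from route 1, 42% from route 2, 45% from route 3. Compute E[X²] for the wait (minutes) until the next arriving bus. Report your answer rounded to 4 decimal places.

60.6584

For each component E[X²] = Var + (mean)², giving 1: 110.773; 2: 9.97; 3: 93.49.
Overall E[X²] = 0.13·110.773 + 0.42·9.97 + 0.45·93.49 = 60.6584.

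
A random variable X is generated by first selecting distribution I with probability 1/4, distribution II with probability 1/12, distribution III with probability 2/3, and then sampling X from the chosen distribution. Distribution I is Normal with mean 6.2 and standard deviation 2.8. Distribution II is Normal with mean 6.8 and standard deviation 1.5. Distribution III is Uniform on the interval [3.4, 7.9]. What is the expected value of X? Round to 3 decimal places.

Component means — I: 6.2; II: 6.8; III: 5.65.
E[X] = 0.25·6.2 + 0.0833333·6.8 + 0.666667·5.65 = 5.88333.

5.883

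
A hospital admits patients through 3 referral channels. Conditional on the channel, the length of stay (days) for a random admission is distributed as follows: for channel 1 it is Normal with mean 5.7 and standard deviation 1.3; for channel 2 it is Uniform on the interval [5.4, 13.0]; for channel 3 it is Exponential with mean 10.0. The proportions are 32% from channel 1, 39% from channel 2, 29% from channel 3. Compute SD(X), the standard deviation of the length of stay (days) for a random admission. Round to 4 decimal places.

Per component, 1: μ=5.7, E[X²]=34.18; 2: μ=9.2, E[X²]=89.4533; 3: μ=10, E[X²]=200.
E[X] = 0.32·5.7 + 0.39·9.2 + 0.29·10 = 8.312.
E[X²] = 0.32·34.18 + 0.39·89.4533 + 0.29·200 = 103.824.
Var(X) = E[X²] − (E[X])² = 103.824 − 69.0893 = 34.7351.
SD(X) = √34.7351 = 5.89365.

5.8936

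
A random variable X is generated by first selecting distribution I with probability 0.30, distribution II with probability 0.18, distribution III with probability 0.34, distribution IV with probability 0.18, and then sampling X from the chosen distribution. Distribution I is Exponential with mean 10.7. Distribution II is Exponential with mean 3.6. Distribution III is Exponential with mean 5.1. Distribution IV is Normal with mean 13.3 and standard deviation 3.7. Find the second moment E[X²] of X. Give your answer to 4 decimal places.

For each component E[X²] = Var + (mean)², giving I: 228.98; II: 25.92; III: 52.02; IV: 190.58.
Overall E[X²] = 0.3·228.98 + 0.18·25.92 + 0.34·52.02 + 0.18·190.58 = 125.351.

125.3508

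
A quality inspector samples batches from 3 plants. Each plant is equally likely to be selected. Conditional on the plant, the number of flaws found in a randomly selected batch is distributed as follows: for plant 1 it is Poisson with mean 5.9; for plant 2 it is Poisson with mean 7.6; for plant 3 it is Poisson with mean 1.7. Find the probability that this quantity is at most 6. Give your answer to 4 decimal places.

Conditional on each plant, P(X ≤ 6): 1: 0.622361; 2: 0.364621; 3: 0.998125.
By total probability, P(X ≤ 6) = 0.333333·0.622361 + 0.333333·0.364621 + 0.333333·0.998125 = 0.661702.

0.6617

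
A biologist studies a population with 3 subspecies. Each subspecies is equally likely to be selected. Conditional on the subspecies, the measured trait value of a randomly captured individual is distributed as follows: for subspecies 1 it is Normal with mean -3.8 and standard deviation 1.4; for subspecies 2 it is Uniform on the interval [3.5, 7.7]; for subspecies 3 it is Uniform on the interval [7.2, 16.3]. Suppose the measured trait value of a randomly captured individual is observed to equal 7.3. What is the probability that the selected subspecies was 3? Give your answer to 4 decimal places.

0.3158

Likelihoods f(7.3 | ·): 1: 6.3741e-15; 2: 0.238095; 3: 0.10989.
Posterior ∝ prior × likelihood. Numerator for 3: 0.333333·0.10989 = 0.03663.
Normalizing constant: 0.333333·6.3741e-15 + 0.333333·0.238095 + 0.333333·0.10989 = 0.115995.
P(3 | observation) = 0.03663 / 0.115995 = 0.315789.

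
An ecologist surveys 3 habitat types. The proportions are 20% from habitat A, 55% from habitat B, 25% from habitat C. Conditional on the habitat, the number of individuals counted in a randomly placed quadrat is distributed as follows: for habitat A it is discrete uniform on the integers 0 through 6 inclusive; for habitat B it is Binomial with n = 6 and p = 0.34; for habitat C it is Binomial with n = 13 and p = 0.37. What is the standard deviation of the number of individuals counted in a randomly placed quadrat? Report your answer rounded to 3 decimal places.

Per component, A: μ=3, E[X²]=13; B: μ=2.04, E[X²]=5.508; C: μ=4.81, E[X²]=26.1664.
E[X] = 0.2·3 + 0.55·2.04 + 0.25·4.81 = 2.9245.
E[X²] = 0.2·13 + 0.55·5.508 + 0.25·26.1664 = 12.171.
Var(X) = E[X²] − (E[X])² = 12.171 − 8.5527 = 3.6183.
SD(X) = √3.6183 = 1.90218.

1.902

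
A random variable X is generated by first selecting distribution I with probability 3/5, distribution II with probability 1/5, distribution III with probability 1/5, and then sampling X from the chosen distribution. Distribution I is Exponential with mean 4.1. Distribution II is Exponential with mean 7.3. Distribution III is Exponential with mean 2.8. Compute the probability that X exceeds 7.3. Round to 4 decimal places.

0.1895

Conditional on each component, P(X > 7.3): I: 0.168556; II: 0.367879; III: 0.0737449.
By total probability, P(X > 7.3) = 0.6·0.168556 + 0.2·0.367879 + 0.2·0.0737449 = 0.189458.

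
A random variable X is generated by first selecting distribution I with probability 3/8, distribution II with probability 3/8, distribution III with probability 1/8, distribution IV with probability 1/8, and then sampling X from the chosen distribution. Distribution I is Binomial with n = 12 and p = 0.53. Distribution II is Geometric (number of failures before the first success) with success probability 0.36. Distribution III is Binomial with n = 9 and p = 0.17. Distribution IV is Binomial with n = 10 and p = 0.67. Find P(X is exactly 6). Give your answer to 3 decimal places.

0.120

Conditional on each component, P(X = 6): I: 0.220757; II: 0.024739; III: 0.00115933; IV: 0.225281.
By total probability, P(X = 6) = 0.375·0.220757 + 0.375·0.024739 + 0.125·0.00115933 + 0.125·0.225281 = 0.120366.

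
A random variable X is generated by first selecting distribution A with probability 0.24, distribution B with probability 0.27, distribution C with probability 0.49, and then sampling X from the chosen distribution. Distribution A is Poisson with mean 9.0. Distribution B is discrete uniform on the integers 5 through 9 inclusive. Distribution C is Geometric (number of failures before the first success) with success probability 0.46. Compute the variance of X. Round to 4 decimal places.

Per component, A: μ=9, E[X²]=90; B: μ=7, E[X²]=51; C: μ=1.17391, E[X²]=3.93006.
E[X] = 0.24·9 + 0.27·7 + 0.49·1.17391 = 4.62522.
E[X²] = 0.24·90 + 0.27·51 + 0.49·3.93006 = 37.2957.
Var(X) = E[X²] − (E[X])² = 37.2957 − 21.3926 = 15.9031.

15.9031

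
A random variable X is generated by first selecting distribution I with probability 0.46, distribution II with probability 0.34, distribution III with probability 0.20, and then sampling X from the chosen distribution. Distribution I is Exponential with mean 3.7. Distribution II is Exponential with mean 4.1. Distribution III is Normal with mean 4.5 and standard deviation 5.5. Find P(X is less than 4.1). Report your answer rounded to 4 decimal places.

Conditional on each component, P(X < 4.1): I: 0.669817; II: 0.632121; III: 0.471012.
By total probability, P(X < 4.1) = 0.46·0.669817 + 0.34·0.632121 + 0.2·0.471012 = 0.617239.

0.6172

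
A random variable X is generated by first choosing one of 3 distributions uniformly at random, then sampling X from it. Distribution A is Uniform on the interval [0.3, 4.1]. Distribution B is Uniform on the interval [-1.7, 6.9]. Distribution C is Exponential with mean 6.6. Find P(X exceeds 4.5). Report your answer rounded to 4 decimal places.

0.2616

Conditional on each component, P(X > 4.5): A: 0; B: 0.27907; C: 0.505697.
By total probability, P(X > 4.5) = 0.333333·0 + 0.333333·0.27907 + 0.333333·0.505697 = 0.261589.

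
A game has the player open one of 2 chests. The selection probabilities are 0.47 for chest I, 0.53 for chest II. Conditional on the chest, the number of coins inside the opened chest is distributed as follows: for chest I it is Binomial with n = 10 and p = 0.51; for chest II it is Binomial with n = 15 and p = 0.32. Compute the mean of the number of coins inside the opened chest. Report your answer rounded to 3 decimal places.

4.941

Component means — I: 5.1; II: 4.8.
E[X] = 0.47·5.1 + 0.53·4.8 = 4.941.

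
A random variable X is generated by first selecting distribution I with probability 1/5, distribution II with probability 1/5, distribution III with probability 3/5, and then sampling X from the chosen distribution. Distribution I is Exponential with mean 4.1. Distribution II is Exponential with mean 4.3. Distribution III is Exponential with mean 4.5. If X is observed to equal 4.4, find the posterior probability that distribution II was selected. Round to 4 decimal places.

Likelihoods f(4.4 | ·): I: 0.0833958; II: 0.0835867; III: 0.083588.
Posterior ∝ prior × likelihood. Numerator for II: 0.2·0.0835867 = 0.0167173.
Normalizing constant: 0.2·0.0833958 + 0.2·0.0835867 + 0.6·0.083588 = 0.0835493.
P(II | observation) = 0.0167173 / 0.0835493 = 0.20009.

0.2001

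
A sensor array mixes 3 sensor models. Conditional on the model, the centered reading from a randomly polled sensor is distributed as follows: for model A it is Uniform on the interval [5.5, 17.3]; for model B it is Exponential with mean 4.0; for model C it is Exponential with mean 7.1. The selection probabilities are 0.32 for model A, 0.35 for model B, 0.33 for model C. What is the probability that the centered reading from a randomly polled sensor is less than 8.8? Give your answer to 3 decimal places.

Conditional on each model, P(X < 8.8): A: 0.279661; B: 0.889197; C: 0.710453.
By total probability, P(X < 8.8) = 0.32·0.279661 + 0.35·0.889197 + 0.33·0.710453 = 0.63516.

0.635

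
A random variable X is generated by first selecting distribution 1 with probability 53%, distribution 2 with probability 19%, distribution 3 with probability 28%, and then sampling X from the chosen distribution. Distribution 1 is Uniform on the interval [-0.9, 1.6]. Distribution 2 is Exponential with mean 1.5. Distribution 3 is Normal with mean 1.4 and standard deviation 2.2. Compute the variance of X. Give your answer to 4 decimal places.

2.3561

Per component, 1: μ=0.35, E[X²]=0.643333; 2: μ=1.5, E[X²]=4.5; 3: μ=1.4, E[X²]=6.8.
E[X] = 0.53·0.35 + 0.19·1.5 + 0.28·1.4 = 0.8625.
E[X²] = 0.53·0.643333 + 0.19·4.5 + 0.28·6.8 = 3.09997.
Var(X) = E[X²] − (E[X])² = 3.09997 − 0.743906 = 2.35606.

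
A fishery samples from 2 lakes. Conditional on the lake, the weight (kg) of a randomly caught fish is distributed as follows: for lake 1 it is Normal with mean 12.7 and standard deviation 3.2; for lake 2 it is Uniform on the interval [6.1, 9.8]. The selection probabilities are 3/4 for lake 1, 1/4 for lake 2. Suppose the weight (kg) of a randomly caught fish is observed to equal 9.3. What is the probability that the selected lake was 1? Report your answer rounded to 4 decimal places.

Likelihoods f(9.3 | ·): 1: 0.0708959; 2: 0.27027.
Posterior ∝ prior × likelihood. Numerator for 1: 0.75·0.0708959 = 0.0531719.
Normalizing constant: 0.75·0.0708959 + 0.25·0.27027 = 0.12074.
P(1 | observation) = 0.0531719 / 0.12074 = 0.440386.

0.4404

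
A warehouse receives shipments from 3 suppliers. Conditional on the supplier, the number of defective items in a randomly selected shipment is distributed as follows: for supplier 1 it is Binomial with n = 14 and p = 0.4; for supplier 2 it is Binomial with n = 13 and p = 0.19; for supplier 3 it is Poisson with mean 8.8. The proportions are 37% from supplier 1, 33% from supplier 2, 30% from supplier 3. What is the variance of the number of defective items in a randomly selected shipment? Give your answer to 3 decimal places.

Per component, 1: μ=5.6, E[X²]=34.72; 2: μ=2.47, E[X²]=8.1016; 3: μ=8.8, E[X²]=86.24.
E[X] = 0.37·5.6 + 0.33·2.47 + 0.3·8.8 = 5.5271.
E[X²] = 0.37·34.72 + 0.33·8.1016 + 0.3·86.24 = 41.3919.
Var(X) = E[X²] − (E[X])² = 41.3919 − 30.5488 = 10.8431.

10.843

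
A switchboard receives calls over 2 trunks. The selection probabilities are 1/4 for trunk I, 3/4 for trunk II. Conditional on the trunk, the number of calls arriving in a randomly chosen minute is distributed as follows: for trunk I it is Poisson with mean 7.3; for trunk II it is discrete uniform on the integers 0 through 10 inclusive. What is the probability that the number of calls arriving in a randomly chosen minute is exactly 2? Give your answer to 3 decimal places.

Conditional on each trunk, P(X = 2): I: 0.0179997; II: 0.0909091.
By total probability, P(X = 2) = 0.25·0.0179997 + 0.75·0.0909091 = 0.0726818.

0.073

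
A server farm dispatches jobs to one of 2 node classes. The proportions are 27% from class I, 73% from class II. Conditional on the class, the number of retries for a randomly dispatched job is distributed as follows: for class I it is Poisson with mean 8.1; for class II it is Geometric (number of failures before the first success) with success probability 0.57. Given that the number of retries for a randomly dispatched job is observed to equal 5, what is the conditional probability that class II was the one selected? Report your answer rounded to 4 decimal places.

0.2044

Likelihoods P(X=5 | ·): I: 0.088198; II: 0.00837948.
Posterior ∝ prior × likelihood. Numerator for II: 0.73·0.00837948 = 0.00611702.
Normalizing constant: 0.27·0.088198 + 0.73·0.00837948 = 0.0299305.
P(II | observation) = 0.00611702 / 0.0299305 = 0.204374.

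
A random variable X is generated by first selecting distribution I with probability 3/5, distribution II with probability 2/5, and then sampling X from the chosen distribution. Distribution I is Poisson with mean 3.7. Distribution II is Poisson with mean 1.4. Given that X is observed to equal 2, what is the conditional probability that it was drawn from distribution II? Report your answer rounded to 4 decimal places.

0.4877

Likelihoods P(X=2 | ·): I: 0.169233; II: 0.241665.
Posterior ∝ prior × likelihood. Numerator for II: 0.4·0.241665 = 0.096666.
Normalizing constant: 0.6·0.169233 + 0.4·0.241665 = 0.198206.
P(II | observation) = 0.096666 / 0.198206 = 0.487706.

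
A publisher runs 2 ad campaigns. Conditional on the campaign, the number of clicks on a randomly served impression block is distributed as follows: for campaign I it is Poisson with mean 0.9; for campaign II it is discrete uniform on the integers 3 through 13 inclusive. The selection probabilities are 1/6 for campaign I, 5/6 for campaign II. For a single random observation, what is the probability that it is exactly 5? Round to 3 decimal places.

Conditional on each campaign, P(X = 5): I: 0.00200063; II: 0.0909091.
By total probability, P(X = 5) = 0.166667·0.00200063 + 0.833333·0.0909091 = 0.076091.

0.076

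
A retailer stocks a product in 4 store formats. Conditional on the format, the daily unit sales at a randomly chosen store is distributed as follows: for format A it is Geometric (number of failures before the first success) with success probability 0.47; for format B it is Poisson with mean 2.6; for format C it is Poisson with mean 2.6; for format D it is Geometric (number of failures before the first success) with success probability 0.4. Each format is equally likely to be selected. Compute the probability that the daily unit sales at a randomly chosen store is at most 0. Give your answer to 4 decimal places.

Conditional on each format, P(X ≤ 0): A: 0.47; B: 0.0742736; C: 0.0742736; D: 0.4.
By total probability, P(X ≤ 0) = 0.25·0.47 + 0.25·0.0742736 + 0.25·0.0742736 + 0.25·0.4 = 0.254637.

0.2546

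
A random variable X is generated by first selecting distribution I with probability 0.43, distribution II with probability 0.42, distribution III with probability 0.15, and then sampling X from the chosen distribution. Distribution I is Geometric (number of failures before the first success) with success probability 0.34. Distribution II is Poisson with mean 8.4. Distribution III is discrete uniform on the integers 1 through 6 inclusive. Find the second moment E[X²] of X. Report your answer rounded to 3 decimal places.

For each component E[X²] = Var + (mean)², giving I: 9.47751; II: 78.96; III: 15.1667.
Overall E[X²] = 0.43·9.47751 + 0.42·78.96 + 0.15·15.1667 = 39.5135.

39.514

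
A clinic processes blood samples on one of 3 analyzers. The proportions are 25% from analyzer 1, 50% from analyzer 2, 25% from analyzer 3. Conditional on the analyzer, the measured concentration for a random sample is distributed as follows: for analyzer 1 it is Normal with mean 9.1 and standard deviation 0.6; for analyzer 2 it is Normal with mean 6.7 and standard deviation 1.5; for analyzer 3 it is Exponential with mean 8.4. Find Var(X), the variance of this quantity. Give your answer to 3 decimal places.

19.967

Per component, 1: μ=9.1, E[X²]=83.17; 2: μ=6.7, E[X²]=47.14; 3: μ=8.4, E[X²]=141.12.
E[X] = 0.25·9.1 + 0.5·6.7 + 0.25·8.4 = 7.725.
E[X²] = 0.25·83.17 + 0.5·47.14 + 0.25·141.12 = 79.6425.
Var(X) = E[X²] − (E[X])² = 79.6425 − 59.6756 = 19.9669.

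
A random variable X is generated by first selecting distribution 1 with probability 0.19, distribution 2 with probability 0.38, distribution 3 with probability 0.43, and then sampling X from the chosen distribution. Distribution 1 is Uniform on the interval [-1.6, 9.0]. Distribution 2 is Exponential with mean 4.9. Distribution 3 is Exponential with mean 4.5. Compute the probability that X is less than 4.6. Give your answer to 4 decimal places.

Conditional on each component, P(X < 4.6): 1: 0.584906; 2: 0.608894; 3: 0.640205.
By total probability, P(X < 4.6) = 0.19·0.584906 + 0.38·0.608894 + 0.43·0.640205 = 0.6178.

0.6178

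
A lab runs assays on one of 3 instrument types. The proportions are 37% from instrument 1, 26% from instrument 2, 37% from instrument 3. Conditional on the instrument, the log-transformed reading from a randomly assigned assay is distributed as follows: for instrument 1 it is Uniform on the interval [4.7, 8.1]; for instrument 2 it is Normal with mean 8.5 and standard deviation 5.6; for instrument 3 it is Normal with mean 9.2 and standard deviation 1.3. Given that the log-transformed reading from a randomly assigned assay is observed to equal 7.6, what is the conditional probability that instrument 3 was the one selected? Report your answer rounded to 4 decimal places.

0.2952

Likelihoods f(7.6 | ·): 1: 0.294118; 2: 0.0703256; 3: 0.143891.
Posterior ∝ prior × likelihood. Numerator for 3: 0.37·0.143891 = 0.0532397.
Normalizing constant: 0.37·0.294118 + 0.26·0.0703256 + 0.37·0.143891 = 0.180348.
P(3 | observation) = 0.0532397 / 0.180348 = 0.295205.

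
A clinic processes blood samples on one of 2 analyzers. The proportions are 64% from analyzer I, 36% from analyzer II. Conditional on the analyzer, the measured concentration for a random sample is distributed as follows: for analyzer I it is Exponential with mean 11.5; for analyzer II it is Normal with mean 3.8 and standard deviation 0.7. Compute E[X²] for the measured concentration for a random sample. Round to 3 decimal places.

174.655

For each component E[X²] = Var + (mean)², giving I: 264.5; II: 14.93.
Overall E[X²] = 0.64·264.5 + 0.36·14.93 = 174.655.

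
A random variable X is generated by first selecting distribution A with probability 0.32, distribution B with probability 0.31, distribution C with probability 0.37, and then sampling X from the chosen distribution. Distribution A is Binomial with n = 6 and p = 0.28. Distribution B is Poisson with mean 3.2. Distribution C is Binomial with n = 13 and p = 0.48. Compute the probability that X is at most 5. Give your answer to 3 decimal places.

0.724

Conditional on each component, P(X ≤ 5): A: 0.999518; B: 0.894592; C: 0.342697.
By total probability, P(X ≤ 5) = 0.32·0.999518 + 0.31·0.894592 + 0.37·0.342697 = 0.723967.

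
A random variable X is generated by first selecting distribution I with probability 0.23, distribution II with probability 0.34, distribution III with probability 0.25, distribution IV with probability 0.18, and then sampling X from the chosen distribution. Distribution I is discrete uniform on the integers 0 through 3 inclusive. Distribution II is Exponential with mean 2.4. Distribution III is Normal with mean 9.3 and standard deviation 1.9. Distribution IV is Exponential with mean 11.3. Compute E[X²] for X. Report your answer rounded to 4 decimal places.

For each component E[X²] = Var + (mean)², giving I: 3.5; II: 11.52; III: 90.1; IV: 255.38.
Overall E[X²] = 0.23·3.5 + 0.34·11.52 + 0.25·90.1 + 0.18·255.38 = 73.2152.

73.2152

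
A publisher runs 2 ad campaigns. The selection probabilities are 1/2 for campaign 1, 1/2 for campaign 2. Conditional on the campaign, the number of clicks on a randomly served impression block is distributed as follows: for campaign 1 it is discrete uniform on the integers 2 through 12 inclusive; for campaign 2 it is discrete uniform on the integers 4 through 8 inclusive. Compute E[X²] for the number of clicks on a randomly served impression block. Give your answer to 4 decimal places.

For each component E[X²] = Var + (mean)², giving 1: 59; 2: 38.
Overall E[X²] = 0.5·59 + 0.5·38 = 48.5.

48.5000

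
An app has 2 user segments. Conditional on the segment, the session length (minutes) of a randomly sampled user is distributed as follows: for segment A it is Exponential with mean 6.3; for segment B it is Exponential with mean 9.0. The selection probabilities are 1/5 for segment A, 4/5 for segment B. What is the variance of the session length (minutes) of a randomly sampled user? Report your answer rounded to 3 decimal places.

73.904

Per component, A: μ=6.3, E[X²]=79.38; B: μ=9, E[X²]=162.
E[X] = 0.2·6.3 + 0.8·9 = 8.46.
E[X²] = 0.2·79.38 + 0.8·162 = 145.476.
Var(X) = E[X²] − (E[X])² = 145.476 − 71.5716 = 73.9044.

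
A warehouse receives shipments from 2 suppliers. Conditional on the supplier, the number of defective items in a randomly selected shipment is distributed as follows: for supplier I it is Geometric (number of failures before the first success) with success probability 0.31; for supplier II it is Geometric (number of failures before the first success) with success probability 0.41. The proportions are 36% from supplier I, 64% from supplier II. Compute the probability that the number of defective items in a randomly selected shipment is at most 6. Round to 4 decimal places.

0.9573

Conditional on each supplier, P(X ≤ 6): I: 0.925536; II: 0.975113.
By total probability, P(X ≤ 6) = 0.36·0.925536 + 0.64·0.975113 = 0.957266.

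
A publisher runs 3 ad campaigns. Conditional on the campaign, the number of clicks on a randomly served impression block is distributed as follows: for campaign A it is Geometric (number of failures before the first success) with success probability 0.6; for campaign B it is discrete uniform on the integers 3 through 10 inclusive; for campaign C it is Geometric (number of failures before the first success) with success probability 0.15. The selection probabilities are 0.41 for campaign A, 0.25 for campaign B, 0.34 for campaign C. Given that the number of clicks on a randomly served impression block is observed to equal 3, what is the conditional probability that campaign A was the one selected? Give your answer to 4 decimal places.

Likelihoods P(X=3 | ·): A: 0.0384; B: 0.125; C: 0.0921187.
Posterior ∝ prior × likelihood. Numerator for A: 0.41·0.0384 = 0.015744.
Normalizing constant: 0.41·0.0384 + 0.25·0.125 + 0.34·0.0921187 = 0.0783144.
P(A | observation) = 0.015744 / 0.0783144 = 0.201036.

0.2010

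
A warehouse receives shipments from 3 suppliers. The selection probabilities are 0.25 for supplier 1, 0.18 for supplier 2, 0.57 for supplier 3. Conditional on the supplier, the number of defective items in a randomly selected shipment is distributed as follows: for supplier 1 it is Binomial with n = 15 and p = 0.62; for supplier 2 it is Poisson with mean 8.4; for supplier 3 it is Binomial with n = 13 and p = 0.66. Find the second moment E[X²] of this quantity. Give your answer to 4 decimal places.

For each component E[X²] = Var + (mean)², giving 1: 90.024; 2: 78.96; 3: 76.5336.
Overall E[X²] = 0.25·90.024 + 0.18·78.96 + 0.57·76.5336 = 80.343.

80.3430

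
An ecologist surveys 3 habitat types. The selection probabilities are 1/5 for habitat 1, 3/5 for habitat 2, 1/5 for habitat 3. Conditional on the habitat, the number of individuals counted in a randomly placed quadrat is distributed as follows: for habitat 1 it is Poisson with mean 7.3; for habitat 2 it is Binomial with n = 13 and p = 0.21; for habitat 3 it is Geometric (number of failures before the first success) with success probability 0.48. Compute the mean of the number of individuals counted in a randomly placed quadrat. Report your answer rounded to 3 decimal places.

Component means — 1: 7.3; 2: 2.73; 3: 1.08333.
E[X] = 0.2·7.3 + 0.6·2.73 + 0.2·1.08333 = 3.31467.

3.315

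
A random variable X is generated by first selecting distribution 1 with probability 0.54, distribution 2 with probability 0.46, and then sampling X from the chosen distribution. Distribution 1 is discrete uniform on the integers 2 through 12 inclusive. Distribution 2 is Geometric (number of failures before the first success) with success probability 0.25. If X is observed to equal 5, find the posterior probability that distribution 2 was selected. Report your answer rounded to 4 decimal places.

0.3573

Likelihoods P(X=5 | ·): 1: 0.0909091; 2: 0.0593262.
Posterior ∝ prior × likelihood. Numerator for 2: 0.46·0.0593262 = 0.02729.
Normalizing constant: 0.54·0.0909091 + 0.46·0.0593262 = 0.0763809.
P(2 | observation) = 0.02729 / 0.0763809 = 0.357289.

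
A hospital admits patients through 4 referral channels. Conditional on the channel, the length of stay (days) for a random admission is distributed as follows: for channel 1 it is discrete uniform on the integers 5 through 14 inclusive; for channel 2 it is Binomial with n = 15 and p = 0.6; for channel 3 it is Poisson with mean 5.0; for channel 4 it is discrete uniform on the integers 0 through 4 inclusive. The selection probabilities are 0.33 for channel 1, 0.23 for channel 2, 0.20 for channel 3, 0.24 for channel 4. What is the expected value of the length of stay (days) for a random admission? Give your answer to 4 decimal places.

Component means — 1: 9.5; 2: 9; 3: 5; 4: 2.
E[X] = 0.33·9.5 + 0.23·9 + 0.2·5 + 0.24·2 = 6.685.

6.6850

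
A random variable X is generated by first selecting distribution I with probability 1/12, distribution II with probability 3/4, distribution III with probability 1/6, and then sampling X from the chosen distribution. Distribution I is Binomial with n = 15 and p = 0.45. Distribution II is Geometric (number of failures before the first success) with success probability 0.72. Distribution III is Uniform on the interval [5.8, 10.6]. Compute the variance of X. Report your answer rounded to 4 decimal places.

Per component, I: μ=6.75, E[X²]=49.275; II: μ=0.388889, E[X²]=0.691358; III: μ=8.2, E[X²]=69.16.
E[X] = 0.0833333·6.75 + 0.75·0.388889 + 0.166667·8.2 = 2.22083.
E[X²] = 0.0833333·49.275 + 0.75·0.691358 + 0.166667·69.16 = 16.1514.
Var(X) = E[X²] − (E[X])² = 16.1514 − 4.9321 = 11.2193.

11.2193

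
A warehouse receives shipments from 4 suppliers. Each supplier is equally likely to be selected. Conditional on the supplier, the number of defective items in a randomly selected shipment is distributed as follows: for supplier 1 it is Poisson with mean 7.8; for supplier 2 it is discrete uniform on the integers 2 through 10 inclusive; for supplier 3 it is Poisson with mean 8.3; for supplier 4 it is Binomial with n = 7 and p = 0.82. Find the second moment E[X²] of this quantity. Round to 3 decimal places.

55.619

For each component E[X²] = Var + (mean)², giving 1: 68.64; 2: 42.6667; 3: 77.19; 4: 33.9808.
Overall E[X²] = 0.25·68.64 + 0.25·42.6667 + 0.25·77.19 + 0.25·33.9808 = 55.6194.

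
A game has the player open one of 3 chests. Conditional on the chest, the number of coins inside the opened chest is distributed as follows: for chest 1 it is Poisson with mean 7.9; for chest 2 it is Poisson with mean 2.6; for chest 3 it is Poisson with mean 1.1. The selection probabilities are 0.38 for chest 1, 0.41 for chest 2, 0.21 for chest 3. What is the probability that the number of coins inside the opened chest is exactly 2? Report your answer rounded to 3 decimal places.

Conditional on each chest, P(X = 2): 1: 0.0115691; 2: 0.251045; 3: 0.201387.
By total probability, P(X = 2) = 0.38·0.0115691 + 0.41·0.251045 + 0.21·0.201387 = 0.149616.

0.150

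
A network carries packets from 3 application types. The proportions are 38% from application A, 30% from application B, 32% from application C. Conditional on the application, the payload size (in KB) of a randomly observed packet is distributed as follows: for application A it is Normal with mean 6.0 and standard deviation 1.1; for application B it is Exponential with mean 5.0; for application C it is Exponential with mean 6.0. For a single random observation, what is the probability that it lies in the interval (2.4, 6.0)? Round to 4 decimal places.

Conditional on each application, P(2.4 < X < 6.0): A: 0.499467; B: 0.317589; C: 0.302441.
By total probability, P(2.4 < X < 6.0) = 0.38·0.499467 + 0.3·0.317589 + 0.32·0.302441 = 0.381855.

0.3819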